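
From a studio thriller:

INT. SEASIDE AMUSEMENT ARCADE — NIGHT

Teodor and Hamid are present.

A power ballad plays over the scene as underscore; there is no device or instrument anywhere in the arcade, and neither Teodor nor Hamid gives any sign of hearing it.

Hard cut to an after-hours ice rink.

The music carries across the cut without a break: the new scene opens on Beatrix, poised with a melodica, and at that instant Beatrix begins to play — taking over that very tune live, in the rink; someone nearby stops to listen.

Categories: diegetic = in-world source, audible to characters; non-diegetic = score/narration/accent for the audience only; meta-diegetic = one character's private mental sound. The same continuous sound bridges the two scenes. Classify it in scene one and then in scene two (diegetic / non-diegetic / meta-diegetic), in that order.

non-diegetic, diegetic

Scene one: there's no in-world source anywhere and no character hears it — underscore for the audience only → non-diegetic.
Scene two: from the moment Beatrix starts playing, the tune is being performed on a melodica inside the story world and another character hears it → diegetic.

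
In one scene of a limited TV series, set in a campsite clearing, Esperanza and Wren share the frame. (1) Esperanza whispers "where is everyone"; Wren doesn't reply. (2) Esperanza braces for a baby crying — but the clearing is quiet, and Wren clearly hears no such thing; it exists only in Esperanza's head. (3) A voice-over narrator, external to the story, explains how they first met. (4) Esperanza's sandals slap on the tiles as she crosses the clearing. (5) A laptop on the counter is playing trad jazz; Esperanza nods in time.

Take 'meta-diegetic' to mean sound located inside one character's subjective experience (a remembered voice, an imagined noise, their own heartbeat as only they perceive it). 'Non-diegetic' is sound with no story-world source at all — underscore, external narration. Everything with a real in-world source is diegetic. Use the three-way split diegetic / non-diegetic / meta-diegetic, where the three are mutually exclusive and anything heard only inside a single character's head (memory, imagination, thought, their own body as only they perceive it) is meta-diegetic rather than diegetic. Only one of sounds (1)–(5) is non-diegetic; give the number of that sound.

Sound (1): spoken by a character present in the story world, so diegetic.
Sound (2): Esperanza alone 'hears' it — an imagined sound, not present in the space, so meta-diegetic.
(3) is non-diegetic: the narrator exists outside the story world, addressing only the audience.
(4) a character's body making contact with the set — an in-world sound → diegetic.
(5) is diegetic: a laptop is a physical source in the scene and Esperanza reacts to it.
Only (3) is non-diegetic.

3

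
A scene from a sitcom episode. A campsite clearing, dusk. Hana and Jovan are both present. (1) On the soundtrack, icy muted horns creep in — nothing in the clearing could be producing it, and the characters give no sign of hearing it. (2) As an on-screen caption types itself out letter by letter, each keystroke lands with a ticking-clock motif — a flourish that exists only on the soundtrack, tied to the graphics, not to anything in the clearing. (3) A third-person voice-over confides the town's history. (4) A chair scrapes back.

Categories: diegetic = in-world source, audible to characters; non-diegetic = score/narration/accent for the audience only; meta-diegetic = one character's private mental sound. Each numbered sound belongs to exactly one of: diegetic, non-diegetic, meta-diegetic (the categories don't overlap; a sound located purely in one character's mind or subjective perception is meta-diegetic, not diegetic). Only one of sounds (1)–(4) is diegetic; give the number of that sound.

4

(1) score with no on-screen or off-screen source; it exists for the audience alone → non-diegetic.
Sound (2): the caption isn't part of the story world, so neither is the sound tied to it, so non-diegetic.
(3) the narrator exists outside the story world, addressing only the audience → non-diegetic.
Sound (4): the sound comes from a chair physically present in the location, so diegetic.
Only (4) is diegetic.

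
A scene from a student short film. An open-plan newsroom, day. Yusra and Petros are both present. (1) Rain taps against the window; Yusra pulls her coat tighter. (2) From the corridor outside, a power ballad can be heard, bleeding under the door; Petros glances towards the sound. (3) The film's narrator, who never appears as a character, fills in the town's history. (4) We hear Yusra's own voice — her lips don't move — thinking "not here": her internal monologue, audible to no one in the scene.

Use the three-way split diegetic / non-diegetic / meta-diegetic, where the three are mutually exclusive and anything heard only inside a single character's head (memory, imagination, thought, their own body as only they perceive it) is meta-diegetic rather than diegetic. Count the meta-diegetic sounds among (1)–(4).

(1) it's the actual ambient sound of the location → diegetic.
Sound (2): the music has an off-screen but real-world source and a character hears it, so diegetic.
Sound (3): the narrator exists outside the story world, addressing only the audience, so non-diegetic.
(4) is meta-diegetic: internal monologue — inside Yusra's mind, not spoken into the scene.
So 1 of the 4 is meta-diegetic: (4).

1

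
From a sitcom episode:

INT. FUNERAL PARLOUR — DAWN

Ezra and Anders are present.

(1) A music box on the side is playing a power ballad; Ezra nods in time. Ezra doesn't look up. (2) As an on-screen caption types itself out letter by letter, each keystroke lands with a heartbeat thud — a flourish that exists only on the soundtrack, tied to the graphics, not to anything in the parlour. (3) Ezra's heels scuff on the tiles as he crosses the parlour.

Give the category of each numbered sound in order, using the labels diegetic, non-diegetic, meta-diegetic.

diegetic, non-diegetic, diegetic

(1) is diegetic: a music box is a physical source in the scene and Ezra reacts to it.
(2) it accompanies on-screen graphics, not anything inside the story world → non-diegetic.
Sound (3): Ezra's footsteps are produced in the story world, so diegetic.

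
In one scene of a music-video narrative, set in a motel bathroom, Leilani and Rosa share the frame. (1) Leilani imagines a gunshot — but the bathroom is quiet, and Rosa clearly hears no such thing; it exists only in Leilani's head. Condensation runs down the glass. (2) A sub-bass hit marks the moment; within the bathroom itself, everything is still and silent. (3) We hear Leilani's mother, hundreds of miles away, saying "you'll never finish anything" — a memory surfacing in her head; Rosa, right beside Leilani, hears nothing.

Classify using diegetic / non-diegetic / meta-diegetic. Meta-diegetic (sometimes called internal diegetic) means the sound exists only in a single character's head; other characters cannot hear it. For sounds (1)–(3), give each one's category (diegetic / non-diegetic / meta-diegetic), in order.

(1) is meta-diegetic: Leilani alone 'hears' it — an imagined sound, not present in the space.
(2) it's a sound-design accent with no in-world source; no one in the scene can hear it → non-diegetic.
Sound (3): it's Leilani's recollection rendered as sound; the other character can't hear it, so meta-diegetic.

meta-diegetic, non-diegetic, meta-diegetic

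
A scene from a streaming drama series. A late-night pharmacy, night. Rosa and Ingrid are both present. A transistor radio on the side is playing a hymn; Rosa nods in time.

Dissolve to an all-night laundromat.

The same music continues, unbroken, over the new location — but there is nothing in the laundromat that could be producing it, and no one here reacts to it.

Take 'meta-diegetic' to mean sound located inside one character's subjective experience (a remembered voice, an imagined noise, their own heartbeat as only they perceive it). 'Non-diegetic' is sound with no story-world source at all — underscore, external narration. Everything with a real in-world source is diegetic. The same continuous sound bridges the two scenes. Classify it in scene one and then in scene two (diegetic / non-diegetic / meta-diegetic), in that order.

diegetic, non-diegetic

Scene one: a transistor radio is an on-screen source and Rosa reacts to it → diegetic.
Scene two: there is no source in the laundromat and no one hears it — it's now underscore → non-diegetic.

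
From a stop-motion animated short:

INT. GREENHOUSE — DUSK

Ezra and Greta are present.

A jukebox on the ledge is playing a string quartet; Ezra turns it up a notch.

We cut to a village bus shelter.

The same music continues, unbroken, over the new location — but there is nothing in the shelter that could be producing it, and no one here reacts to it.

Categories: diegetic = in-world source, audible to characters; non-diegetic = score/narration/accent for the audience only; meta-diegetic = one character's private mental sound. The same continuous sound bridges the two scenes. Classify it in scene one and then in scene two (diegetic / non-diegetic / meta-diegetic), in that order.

Scene one: a jukebox is an on-screen source and Ezra reacts to it → diegetic.
Scene two: there is no source in the shelter and no one hears it — it's now underscore → non-diegetic.

diegetic, non-diegetic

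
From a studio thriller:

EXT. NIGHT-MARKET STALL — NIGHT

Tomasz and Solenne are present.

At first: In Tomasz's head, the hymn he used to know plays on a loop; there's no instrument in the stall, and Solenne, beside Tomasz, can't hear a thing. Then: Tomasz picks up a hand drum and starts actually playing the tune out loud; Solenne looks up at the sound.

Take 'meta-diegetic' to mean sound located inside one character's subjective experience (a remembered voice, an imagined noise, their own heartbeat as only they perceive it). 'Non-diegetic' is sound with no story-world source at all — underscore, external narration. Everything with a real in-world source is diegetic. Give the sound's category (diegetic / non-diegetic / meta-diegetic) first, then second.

meta-diegetic, diegetic

First: the tune exists only as Tomasz's private memory; Solenne can't hear it → meta-diegetic.
Second: Tomasz is now producing it live on a hand drum, in the room, and Solenne hears it → diegetic.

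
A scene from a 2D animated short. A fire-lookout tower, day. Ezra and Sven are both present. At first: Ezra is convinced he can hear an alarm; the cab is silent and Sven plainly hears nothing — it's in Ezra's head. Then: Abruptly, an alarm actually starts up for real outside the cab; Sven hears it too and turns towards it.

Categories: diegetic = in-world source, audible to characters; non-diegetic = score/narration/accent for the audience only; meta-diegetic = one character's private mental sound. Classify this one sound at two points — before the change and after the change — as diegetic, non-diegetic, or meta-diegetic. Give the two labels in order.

Before the change: only Ezra 'hears' it — imagined, in his mind → meta-diegetic.
After the change: now there's a real external source and Sven hears it too — in the story world → diegetic.

meta-diegetic, diegetic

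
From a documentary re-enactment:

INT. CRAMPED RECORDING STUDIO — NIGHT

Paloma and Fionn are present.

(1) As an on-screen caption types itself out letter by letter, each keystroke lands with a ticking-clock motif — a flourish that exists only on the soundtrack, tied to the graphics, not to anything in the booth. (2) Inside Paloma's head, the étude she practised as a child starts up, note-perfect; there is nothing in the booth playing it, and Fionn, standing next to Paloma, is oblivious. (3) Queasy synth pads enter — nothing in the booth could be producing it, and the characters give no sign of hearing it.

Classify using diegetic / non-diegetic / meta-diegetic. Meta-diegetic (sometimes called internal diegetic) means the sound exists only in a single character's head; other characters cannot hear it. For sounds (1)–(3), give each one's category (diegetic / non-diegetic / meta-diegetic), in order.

(1) it accompanies on-screen graphics, not anything inside the story world → non-diegetic.
Sound (2): the music is a memory playing inside Paloma's mind alone; no real-world source, Fionn can't hear it, so meta-diegetic.
Sound (3): nothing in the booth produces it and the characters don't hear it — pure soundtrack, so non-diegetic.

non-diegetic, meta-diegetic, non-diegetic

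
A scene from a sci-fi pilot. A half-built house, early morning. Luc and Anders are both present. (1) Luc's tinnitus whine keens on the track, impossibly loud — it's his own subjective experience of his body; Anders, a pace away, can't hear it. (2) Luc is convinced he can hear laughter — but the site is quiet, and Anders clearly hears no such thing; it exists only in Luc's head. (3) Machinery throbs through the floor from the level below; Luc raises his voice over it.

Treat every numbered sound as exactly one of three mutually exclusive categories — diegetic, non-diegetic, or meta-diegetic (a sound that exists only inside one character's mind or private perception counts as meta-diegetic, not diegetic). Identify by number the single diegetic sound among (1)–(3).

(1) is meta-diegetic: point-of-audition from inside Luc's body; not a sound in the room.
Sound (2): the sound is imagined by Luc; nothing in the story world is producing it and Anders can't hear it, so meta-diegetic.
(3) is diegetic: ambient/room sound belonging to the story's physical space.
Only (3) is diegetic.

3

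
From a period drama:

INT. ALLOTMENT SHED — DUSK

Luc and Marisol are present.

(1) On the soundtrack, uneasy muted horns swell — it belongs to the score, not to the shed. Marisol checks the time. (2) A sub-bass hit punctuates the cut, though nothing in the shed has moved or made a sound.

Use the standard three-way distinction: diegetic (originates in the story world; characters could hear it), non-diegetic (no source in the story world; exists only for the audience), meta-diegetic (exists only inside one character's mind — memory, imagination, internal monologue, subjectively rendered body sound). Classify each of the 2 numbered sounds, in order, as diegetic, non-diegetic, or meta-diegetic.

Sound (1): nothing in the shed produces it and the characters don't hear it — pure soundtrack, so non-diegetic.
(2) an editorial stinger — it belongs to the cut, not the story world → non-diegetic.

non-diegetic, non-diegetic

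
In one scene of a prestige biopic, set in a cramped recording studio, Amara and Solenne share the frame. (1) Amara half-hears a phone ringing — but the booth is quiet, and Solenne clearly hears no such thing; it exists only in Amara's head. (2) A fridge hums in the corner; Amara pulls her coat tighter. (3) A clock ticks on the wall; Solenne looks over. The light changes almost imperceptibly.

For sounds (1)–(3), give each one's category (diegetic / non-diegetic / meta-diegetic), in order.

meta-diegetic, diegetic, diegetic

(1) subjective to Amara: the booth is silent and Solenne hears nothing → meta-diegetic.
(2) is diegetic: ambient/room sound belonging to the story's physical space.
Sound (3): an in-world source (a clock); characters could hear it, so diegetic.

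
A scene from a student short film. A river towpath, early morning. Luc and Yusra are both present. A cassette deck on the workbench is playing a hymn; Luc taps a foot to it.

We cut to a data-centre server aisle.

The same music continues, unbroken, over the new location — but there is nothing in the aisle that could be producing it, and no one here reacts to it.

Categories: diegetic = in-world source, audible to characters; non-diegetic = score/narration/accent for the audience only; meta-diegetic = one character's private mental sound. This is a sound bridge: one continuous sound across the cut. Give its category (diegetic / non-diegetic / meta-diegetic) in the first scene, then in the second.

Scene one: a cassette deck is an on-screen source and Luc reacts to it → diegetic.
Scene two: there is no source in the aisle and no one hears it — it's now underscore → non-diegetic.

diegetic, non-diegetic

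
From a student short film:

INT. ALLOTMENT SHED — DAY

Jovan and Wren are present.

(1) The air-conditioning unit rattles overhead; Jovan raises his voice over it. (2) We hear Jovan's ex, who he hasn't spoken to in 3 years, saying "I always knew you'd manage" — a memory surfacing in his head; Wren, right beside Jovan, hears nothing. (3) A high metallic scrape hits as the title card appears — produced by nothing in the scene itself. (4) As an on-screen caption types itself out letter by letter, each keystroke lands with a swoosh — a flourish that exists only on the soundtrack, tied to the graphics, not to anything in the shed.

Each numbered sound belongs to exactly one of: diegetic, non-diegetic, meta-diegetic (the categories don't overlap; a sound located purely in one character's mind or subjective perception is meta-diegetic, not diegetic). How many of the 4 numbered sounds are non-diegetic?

2

Sound (1): ambient/room sound belonging to the story's physical space, so diegetic.
(2) is meta-diegetic: a remembered line, private to Jovan — not present in the room, not audible to Wren.
Sound (3): an editorial stinger — it belongs to the cut, not the story world, so non-diegetic.
(4) sound married to a title/caption — outside the diegesis by definition → non-diegetic.
So 2 of the 4 are non-diegetic: (3), (4).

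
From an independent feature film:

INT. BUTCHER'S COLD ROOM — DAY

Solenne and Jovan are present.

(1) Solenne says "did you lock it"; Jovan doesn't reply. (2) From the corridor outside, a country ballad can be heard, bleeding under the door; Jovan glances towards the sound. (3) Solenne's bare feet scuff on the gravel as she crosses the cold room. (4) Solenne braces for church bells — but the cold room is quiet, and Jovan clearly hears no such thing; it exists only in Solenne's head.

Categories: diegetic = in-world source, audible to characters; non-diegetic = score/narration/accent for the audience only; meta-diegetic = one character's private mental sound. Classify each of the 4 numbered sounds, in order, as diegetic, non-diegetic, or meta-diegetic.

diegetic, diegetic, diegetic, meta-diegetic

(1) is diegetic: spoken by a character present in the story world.
(2) is diegetic: it's coming from the corridor outside — a location within the story world — and Jovan reacts.
(3) it's the physical sound of Solenne moving in the space → diegetic.
(4) is meta-diegetic: Solenne alone 'hears' it — an imagined sound, not present in the space.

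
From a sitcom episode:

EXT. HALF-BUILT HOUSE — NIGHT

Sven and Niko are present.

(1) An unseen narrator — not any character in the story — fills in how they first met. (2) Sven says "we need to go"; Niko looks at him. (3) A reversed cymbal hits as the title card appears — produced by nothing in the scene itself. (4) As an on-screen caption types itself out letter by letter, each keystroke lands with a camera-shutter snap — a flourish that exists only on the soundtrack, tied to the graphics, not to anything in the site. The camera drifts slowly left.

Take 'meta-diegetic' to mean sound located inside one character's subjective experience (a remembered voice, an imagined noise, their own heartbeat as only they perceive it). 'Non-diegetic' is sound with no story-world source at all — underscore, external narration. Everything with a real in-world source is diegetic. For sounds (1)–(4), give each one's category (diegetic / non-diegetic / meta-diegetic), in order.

non-diegetic, diegetic, non-diegetic, non-diegetic

(1) is non-diegetic: commentary laid over the scene from outside the fiction.
(2) on-screen dialogue — Sven speaks and Niko is there to hear → diegetic.
(3) is non-diegetic: an editorial stinger — it belongs to the cut, not the story world.
(4) is non-diegetic: it accompanies on-screen graphics, not anything inside the story world.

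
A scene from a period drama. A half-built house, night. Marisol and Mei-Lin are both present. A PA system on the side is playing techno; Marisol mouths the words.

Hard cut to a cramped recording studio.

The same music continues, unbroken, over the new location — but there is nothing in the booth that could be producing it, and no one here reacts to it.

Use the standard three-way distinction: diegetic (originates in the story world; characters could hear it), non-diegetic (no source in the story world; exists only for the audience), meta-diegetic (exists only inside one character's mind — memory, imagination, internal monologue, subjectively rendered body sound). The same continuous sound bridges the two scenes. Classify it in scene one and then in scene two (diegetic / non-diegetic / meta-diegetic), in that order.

diegetic, non-diegetic

Scene one: a PA system is an on-screen source and Marisol reacts to it → diegetic.
Scene two: there is no source in the booth and no one hears it — it's now underscore → non-diegetic.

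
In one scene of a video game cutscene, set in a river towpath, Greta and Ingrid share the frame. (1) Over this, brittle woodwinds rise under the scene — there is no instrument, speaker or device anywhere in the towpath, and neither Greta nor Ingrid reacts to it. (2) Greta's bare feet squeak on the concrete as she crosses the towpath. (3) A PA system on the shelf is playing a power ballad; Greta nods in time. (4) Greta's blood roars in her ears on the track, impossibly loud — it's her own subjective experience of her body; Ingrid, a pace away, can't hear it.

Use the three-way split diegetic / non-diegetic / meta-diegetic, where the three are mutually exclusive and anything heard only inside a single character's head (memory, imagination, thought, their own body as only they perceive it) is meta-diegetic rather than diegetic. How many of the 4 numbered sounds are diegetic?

2

Sound (1): it has no source in the story world and no character can hear it — it's underscore, so non-diegetic.
(2) Greta's footsteps are produced in the story world → diegetic.
(3) is diegetic: the music comes from an on-screen device that Greta responds to.
(4) it's Greta's internal bodily sensation rendered as sound; only Greta 'hears' it → meta-diegetic.
So 2 of the 4 are diegetic: (2), (3).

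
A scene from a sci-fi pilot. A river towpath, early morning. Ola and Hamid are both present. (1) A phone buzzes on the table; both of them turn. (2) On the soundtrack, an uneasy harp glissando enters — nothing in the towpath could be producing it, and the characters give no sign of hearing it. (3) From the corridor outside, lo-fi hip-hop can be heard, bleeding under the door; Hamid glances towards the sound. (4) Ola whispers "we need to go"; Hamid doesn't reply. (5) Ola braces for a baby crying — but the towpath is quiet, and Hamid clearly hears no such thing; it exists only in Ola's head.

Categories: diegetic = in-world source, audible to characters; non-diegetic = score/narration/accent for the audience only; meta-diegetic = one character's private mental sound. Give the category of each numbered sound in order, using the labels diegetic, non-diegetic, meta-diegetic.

Sound (1): an in-world source (a phone); characters could hear it, so diegetic.
(2) it has no source in the story world and no character can hear it — it's underscore → non-diegetic.
(3) is diegetic: it's coming from the corridor outside — a location within the story world — and Hamid reacts.
(4) Ola is a character speaking aloud in the scene → diegetic.
(5) subjective to Ola: the towpath is silent and Hamid hears nothing → meta-diegetic.

diegetic, non-diegetic, diegetic, diegetic, meta-diegetic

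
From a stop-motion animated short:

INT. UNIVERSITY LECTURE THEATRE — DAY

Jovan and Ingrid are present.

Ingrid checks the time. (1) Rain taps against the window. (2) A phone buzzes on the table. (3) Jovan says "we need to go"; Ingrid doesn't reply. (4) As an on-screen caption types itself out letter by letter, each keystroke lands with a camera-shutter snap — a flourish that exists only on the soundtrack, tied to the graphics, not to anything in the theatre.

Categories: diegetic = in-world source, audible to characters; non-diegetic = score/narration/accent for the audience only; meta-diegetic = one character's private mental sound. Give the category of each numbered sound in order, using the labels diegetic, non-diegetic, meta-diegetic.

(1) is diegetic: ambient/room sound belonging to the story's physical space.
(2) the sound comes from a phone physically present in the location → diegetic.
(3) is diegetic: spoken by a character present in the story world.
(4) is non-diegetic: sound married to a title/caption — outside the diegesis by definition.

diegetic, diegetic, diegetic, non-diegetic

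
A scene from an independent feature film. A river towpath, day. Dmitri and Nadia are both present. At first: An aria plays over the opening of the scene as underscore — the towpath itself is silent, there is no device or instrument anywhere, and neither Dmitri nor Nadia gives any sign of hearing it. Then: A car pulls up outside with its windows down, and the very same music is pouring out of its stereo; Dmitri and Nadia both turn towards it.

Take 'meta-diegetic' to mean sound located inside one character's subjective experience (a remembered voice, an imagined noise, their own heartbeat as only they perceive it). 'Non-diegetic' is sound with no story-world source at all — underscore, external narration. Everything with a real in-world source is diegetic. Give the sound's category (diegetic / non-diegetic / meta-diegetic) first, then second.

First: no in-world source exists and no character can hear it — underscore → non-diegetic.
Second: the car stereo is now a real source in the story world and the characters hear it → diegetic.

non-diegetic, diegetic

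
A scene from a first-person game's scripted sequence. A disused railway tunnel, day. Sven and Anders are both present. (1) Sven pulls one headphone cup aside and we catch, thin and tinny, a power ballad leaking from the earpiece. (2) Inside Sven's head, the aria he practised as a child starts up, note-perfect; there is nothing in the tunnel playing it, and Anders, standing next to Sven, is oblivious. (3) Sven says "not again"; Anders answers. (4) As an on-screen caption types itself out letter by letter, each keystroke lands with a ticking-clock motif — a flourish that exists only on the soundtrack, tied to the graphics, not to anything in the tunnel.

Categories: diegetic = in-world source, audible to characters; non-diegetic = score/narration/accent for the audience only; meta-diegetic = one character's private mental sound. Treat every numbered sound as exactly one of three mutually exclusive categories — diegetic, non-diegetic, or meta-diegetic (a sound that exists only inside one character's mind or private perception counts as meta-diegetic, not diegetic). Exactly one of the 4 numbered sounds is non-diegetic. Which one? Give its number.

4

(1) is diegetic: the headphones are an on-screen source.
(2) the music is a memory playing inside Sven's mind alone; no real-world source, Anders can't hear it → meta-diegetic.
(3) is diegetic: spoken by a character present in the story world.
(4) the caption isn't part of the story world, so neither is the sound tied to it → non-diegetic.
Only (4) is non-diegetic.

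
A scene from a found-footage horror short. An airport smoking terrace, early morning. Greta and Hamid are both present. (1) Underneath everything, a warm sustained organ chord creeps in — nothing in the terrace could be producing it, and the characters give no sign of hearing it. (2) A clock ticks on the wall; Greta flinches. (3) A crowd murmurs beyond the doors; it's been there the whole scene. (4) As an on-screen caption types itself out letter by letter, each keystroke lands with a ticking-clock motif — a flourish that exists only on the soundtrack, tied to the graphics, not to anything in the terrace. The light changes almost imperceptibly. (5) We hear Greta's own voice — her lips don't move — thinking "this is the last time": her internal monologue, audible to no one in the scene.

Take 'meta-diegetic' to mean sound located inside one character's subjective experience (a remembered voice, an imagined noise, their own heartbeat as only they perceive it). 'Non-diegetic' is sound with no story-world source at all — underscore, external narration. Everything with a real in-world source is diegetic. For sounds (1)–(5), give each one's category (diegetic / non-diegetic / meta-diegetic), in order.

Sound (1): it has no source in the story world and no character can hear it — it's underscore, so non-diegetic.
(2) a clock is a real object/event in the scene's world → diegetic.
(3) ambient/room sound belonging to the story's physical space → diegetic.
Sound (4): it accompanies on-screen graphics, not anything inside the story world, so non-diegetic.
Sound (5): it's Greta's unspoken thought, heard only by the audience via her subjectivity, so meta-diegetic.

non-diegetic, diegetic, diegetic, non-diegetic, meta-diegetic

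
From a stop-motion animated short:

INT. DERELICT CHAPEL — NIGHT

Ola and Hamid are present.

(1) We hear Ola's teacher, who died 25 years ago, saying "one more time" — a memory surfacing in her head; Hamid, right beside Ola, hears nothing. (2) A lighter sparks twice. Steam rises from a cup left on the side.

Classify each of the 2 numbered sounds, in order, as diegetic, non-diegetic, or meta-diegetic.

(1) is meta-diegetic: the voice is a memory playing only inside Ola's mind; Hamid can't hear it.
Sound (2): the sound comes from a lighter physically present in the location, so diegetic.

meta-diegetic, diegetic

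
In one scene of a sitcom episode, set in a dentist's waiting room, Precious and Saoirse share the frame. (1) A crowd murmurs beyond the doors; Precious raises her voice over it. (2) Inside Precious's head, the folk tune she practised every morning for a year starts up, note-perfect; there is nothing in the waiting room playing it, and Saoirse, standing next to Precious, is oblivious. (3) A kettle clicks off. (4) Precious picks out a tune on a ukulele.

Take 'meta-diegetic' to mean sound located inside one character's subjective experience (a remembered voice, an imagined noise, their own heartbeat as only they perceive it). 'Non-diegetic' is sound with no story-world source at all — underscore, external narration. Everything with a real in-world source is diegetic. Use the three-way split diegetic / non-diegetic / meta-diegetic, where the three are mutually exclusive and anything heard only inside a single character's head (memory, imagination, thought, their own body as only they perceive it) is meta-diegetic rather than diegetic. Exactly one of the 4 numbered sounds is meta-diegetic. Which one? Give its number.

(1) is diegetic: ambient/room sound belonging to the story's physical space.
(2) it lives in Precious's subjectivity, not in the waiting room → meta-diegetic.
(3) is diegetic: an in-world source (a kettle); characters could hear it.
(4) is diegetic: the instrument and the performer are both in the scene.
Only (2) is meta-diegetic.

2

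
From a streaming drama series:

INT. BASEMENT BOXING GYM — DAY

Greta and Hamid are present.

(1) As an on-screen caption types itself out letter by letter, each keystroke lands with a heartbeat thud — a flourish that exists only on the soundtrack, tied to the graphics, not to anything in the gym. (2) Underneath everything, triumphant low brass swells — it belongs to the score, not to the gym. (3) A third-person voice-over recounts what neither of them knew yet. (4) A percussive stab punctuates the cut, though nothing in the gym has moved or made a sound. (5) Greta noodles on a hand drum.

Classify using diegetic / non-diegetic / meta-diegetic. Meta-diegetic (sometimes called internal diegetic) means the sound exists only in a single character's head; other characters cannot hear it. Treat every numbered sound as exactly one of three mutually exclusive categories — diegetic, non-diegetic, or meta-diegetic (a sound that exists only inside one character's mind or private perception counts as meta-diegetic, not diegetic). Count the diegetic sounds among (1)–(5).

1

Sound (1): sound married to a title/caption — outside the diegesis by definition, so non-diegetic.
(2) is non-diegetic: nothing in the gym produces it and the characters don't hear it — pure soundtrack.
Sound (3): commentary laid over the scene from outside the fiction, so non-diegetic.
(4) is non-diegetic: an editorial stinger — it belongs to the cut, not the story world.
Sound (5): Greta is producing the music live, in the story world, so diegetic.
So 1 of the 5 is diegetic: (5).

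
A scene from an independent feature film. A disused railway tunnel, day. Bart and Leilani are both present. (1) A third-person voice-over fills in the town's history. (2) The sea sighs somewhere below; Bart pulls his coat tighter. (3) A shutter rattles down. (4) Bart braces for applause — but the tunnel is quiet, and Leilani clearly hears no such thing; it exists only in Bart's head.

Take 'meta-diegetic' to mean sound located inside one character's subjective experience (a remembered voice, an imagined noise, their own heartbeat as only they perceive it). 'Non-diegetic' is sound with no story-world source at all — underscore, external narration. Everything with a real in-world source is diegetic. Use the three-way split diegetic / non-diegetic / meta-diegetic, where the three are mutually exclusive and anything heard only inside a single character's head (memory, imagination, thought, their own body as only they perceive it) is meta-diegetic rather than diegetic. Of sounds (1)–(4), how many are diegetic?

2

Sound (1): the narrator exists outside the story world, addressing only the audience, so non-diegetic.
(2) is diegetic: the sea is part of the location's real environment.
(3) a shutter is a real object/event in the scene's world → diegetic.
(4) subjective to Bart: the tunnel is silent and Leilani hears nothing → meta-diegetic.
Diegetic: (2), (3) — that's 2.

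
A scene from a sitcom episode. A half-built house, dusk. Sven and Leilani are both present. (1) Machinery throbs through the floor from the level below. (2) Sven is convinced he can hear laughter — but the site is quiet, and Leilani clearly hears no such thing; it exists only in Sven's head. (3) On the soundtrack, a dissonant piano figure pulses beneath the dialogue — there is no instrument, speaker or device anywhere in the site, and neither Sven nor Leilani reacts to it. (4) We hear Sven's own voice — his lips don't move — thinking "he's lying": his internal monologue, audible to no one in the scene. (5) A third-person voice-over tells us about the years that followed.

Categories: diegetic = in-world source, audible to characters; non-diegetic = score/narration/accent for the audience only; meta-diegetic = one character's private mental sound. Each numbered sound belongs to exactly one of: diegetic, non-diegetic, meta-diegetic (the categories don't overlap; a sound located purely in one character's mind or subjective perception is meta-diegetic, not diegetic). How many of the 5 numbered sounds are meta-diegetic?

2

(1) machinery is part of the location's real environment → diegetic.
(2) Sven alone 'hears' it — an imagined sound, not present in the space → meta-diegetic.
(3) it has no source in the story world and no character can hear it — it's underscore → non-diegetic.
(4) is meta-diegetic: internal monologue — inside Sven's mind, not spoken into the scene.
(5) is non-diegetic: the narrator exists outside the story world, addressing only the audience.
Meta-diegetic: (2), (4) — that's 2.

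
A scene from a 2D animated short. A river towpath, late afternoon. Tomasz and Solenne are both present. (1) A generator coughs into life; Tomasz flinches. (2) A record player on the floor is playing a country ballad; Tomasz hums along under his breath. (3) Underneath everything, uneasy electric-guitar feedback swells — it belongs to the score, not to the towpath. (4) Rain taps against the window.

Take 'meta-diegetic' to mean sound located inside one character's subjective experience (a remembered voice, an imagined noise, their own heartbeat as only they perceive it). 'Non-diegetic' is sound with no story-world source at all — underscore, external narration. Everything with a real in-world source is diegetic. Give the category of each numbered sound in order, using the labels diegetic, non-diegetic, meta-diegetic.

diegetic, diegetic, non-diegetic, diegetic

(1) is diegetic: an in-world source (a generator); characters could hear it.
(2) is diegetic: the music comes from an on-screen device that Tomasz responds to.
(3) is non-diegetic: nothing in the towpath produces it and the characters don't hear it — pure soundtrack.
(4) is diegetic: rain is part of the location's real environment.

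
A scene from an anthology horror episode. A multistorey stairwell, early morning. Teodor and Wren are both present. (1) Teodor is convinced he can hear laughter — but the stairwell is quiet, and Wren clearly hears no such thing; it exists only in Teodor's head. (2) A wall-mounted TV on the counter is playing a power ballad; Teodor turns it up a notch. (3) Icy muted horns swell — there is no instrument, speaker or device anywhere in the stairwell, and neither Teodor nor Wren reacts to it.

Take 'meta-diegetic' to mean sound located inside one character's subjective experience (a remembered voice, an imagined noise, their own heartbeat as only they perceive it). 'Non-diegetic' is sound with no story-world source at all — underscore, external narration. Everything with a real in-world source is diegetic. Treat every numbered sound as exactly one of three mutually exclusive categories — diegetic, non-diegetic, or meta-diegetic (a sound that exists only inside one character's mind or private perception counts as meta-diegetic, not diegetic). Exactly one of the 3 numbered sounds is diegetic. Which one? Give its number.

(1) is meta-diegetic: Teodor alone 'hears' it — an imagined sound, not present in the space.
(2) the music comes from an on-screen device that Teodor responds to → diegetic.
(3) is non-diegetic: it has no source in the story world and no character can hear it — it's underscore.
Only (2) is diegetic.

2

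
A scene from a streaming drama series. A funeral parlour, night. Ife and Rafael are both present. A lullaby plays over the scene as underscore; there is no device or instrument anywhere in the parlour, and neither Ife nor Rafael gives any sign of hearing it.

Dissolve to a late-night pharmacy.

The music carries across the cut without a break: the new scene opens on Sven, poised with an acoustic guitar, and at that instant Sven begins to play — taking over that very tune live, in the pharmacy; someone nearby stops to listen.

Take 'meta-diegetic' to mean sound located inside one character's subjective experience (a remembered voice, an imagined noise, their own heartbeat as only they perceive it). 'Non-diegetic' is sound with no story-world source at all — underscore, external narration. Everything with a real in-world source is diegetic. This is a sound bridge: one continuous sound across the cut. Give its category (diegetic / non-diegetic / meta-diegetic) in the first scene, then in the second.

non-diegetic, diegetic

Scene one: there's no in-world source anywhere and no character hears it — underscore for the audience only → non-diegetic.
Scene two: from the moment Sven starts playing, the tune is being performed on an acoustic guitar inside the story world and another character hears it → diegetic.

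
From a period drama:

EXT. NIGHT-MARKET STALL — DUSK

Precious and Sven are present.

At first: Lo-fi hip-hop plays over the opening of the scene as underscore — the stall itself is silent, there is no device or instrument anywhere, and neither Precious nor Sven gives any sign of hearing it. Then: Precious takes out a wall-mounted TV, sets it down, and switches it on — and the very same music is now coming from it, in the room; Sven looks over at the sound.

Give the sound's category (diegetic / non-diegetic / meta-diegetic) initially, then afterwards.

non-diegetic, diegetic

Initially: no in-world source exists and no character can hear it — underscore → non-diegetic.
Afterwards: a wall-mounted TV is now a real source in the story world and the characters hear it → diegetic.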